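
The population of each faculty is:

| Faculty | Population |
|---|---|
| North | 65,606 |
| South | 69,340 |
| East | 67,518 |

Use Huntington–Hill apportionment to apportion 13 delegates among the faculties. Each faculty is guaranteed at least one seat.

North 4, South 5, East 4

With divisor 15301: modified quotas North 4.288, South 4.532, East 4.413.
Geometric-mean thresholds: North √(4·5)=4.472, South √(4·5)=4.472, East √(4·5)=4.472.
Each quota rounded against its threshold gives North 4, South 5, East 4 (total 13).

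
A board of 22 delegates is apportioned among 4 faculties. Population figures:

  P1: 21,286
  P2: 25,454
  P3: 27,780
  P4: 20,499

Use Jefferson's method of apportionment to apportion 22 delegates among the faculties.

P1 5; P2 6; P3 6; P4 5

Standard divisor 95019/22 ≈ 4319.045; standard quotas: P1 4.928, P2 5.893, P3 6.432, P4 4.746.
Rounding down gives 4, 5, 6, 4 = 19 seats, so the divisor must be adjusted.
With modified divisor 4000: modified quotas P1 5.322, P2 6.364, P3 6.945, P4 5.125.
Rounding down: P1 5, P2 6, P3 6, P4 5 (total 22).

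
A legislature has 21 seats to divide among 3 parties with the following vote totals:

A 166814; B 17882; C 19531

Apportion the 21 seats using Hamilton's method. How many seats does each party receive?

A: 17, B: 2, C: 2

Standard divisor: 204227 ÷ 21 ≈ 9725.095.
Standard quotas: A 17.1529, B 1.8387, C 2.0083.
Lower quotas: A 17, B 1, C 2 (sum 20, leaving 1 seat).
Remainders in descending order: B 0.8387, A 0.1529, C 0.0083.
Largest remainder: B receives the extra seat.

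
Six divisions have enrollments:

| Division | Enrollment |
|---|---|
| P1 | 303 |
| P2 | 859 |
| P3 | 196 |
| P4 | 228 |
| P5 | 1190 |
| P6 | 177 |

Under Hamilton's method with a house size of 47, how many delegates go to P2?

14

Total 2953; standard divisor 2953/47 ≈ 62.83.
Standard quotas: P1 4.823, P2 13.672, P3 3.120, P4 3.629, P5 18.940, P6 2.817.
Lower quotas: P1 4, P2 13, P3 3, P4 3, P5 18, P6 2 (sum 43, leaving 4 seats).
Remainders in descending order: P5 0.940, P1 0.823, P6 0.817, P2 0.672, P4 0.629, P3 0.120.
The surplus seats go to P5, P1, P6, P2.
P2 receives 14.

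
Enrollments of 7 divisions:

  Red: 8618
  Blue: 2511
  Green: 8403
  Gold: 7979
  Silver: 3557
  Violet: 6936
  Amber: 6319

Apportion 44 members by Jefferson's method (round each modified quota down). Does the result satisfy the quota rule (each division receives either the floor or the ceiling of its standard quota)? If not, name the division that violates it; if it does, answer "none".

Standard quotas: Red 8.555, Blue 2.493, Green 8.342, Gold 7.921, Silver 3.531, Violet 6.885, Amber 6.273.
Jefferson allocation: Red 9, Blue 2, Green 9, Gold 8, Silver 3, Violet 7, Amber 6.
Every allocation lies between the lower and upper quota.

none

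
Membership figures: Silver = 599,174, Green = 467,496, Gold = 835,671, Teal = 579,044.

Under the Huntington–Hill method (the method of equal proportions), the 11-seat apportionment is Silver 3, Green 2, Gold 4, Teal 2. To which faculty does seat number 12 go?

Teal

Priority for the next seat is population ÷ (√(s·(s+1))).
Priorities: Silver 172966.635, Green 190854.443, Gold 186861.716, Teal 236393.723.
Highest priority: Teal.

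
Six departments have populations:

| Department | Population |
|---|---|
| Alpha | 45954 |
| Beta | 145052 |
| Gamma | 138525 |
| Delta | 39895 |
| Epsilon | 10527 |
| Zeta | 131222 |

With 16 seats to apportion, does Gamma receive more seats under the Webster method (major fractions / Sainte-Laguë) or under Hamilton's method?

Webster

Webster: Alpha 1, Beta 5, Gamma 5, Delta 1, Epsilon 0, Zeta 4.
Hamilton: Alpha 2, Beta 5, Gamma 4, Delta 1, Epsilon 0, Zeta 4.
Gamma gets 5 under Webster and 4 under Hamilton.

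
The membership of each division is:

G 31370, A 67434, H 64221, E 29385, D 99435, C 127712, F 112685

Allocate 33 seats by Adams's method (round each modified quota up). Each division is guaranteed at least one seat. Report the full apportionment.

G 2, A 4, H 4, E 2, D 6, C 8, F 7

Standard divisor 532242/33 ≈ 16128.545; standard quotas: G 1.945, A 4.181, H 3.982, E 1.822, D 6.165, C 7.918, F 6.987.
Rounding up gives 2, 5, 4, 2, 7, 8, 7 = 35 seats, so the divisor must be adjusted.
With modified divisor 17600: modified quotas G 1.782, A 3.831, H 3.649, E 1.670, D 5.650, C 7.256, F 6.403.
Rounding up: G 2, A 4, H 4, E 2, D 6, C 8, F 7 (total 33).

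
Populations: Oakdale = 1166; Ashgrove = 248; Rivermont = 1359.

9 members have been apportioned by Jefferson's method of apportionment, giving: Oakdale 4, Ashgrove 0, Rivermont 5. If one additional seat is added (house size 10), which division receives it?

Priority for the next seat is population ÷ (current seats + 1).
Priorities: Oakdale 233.200, Ashgrove 248.000, Rivermont 226.500.
Highest priority: Ashgrove.

Ashgrove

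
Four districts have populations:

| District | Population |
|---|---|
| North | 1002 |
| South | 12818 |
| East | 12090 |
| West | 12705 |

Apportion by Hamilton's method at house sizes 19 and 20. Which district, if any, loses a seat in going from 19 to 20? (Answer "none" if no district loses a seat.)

At 19 seats: North 1, South 6, East 6, West 6.
At 20 seats: North 0, South 7, East 6, West 7.
North drops from 1 to 0.

North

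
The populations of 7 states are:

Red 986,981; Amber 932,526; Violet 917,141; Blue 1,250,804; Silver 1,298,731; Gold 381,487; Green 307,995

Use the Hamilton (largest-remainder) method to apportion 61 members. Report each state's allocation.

The standard divisor is 6075665/61 ≈ 99601.066.
Standard quotas: Red 9.9093, Amber 9.3626, Violet 9.2081, Blue 12.5581, Silver 13.0393, Gold 3.8301, Green 3.0923.
Lower quotas: Red 9, Amber 9, Violet 9, Blue 12, Silver 13, Gold 3, Green 3 (sum 58, leaving 3 seats).
Remainders in descending order: Red 0.9093, Gold 0.8301, Blue 0.5581, Amber 0.3626, Violet 0.2081, Green 0.0923, Silver 0.0393.
Largest remainders: Red, Gold, Blue receive the extra seats.

Red: 10, Amber: 9, Violet: 9, Blue: 13, Silver: 13, Gold: 4, Green: 3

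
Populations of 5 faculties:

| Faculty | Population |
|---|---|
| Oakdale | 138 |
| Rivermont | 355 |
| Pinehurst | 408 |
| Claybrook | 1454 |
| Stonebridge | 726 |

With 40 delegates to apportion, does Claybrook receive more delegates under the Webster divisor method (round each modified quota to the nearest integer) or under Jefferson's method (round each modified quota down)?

Webster: Oakdale 2, Rivermont 5, Pinehurst 5, Claybrook 19, Stonebridge 9.
Jefferson: Oakdale 1, Rivermont 4, Pinehurst 5, Claybrook 20, Stonebridge 10.
Claybrook gets 19 under Webster and 20 under Jefferson.

Jefferson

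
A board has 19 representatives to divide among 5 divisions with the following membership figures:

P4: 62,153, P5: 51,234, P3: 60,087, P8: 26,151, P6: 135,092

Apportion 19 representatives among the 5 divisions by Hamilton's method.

The standard divisor is 334717/19 ≈ 17616.684.
Standard quotas: P4 3.5281, P5 2.9083, P3 3.4108, P8 1.4844, P6 7.6684.
Lower quotas: P4 3, P5 2, P3 3, P8 1, P6 7 (sum 16, leaving 3 seats).
Remainders in descending order: P5 0.9083, P6 0.6684, P4 0.5281, P8 0.4844, P3 0.4108.
The surplus seats go to P5, P6, P4.

P4 4, P5 3, P3 3, P8 1, P6 8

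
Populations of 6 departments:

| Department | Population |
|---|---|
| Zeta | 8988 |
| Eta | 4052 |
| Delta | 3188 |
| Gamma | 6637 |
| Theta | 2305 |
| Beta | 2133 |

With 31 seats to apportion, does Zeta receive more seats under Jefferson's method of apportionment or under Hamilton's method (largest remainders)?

Jefferson

Jefferson: Zeta 11, Eta 5, Delta 3, Gamma 8, Theta 2, Beta 2.
Hamilton: Zeta 10, Eta 5, Delta 4, Gamma 7, Theta 3, Beta 2.
Zeta gets 11 under Jefferson and 10 under Hamilton.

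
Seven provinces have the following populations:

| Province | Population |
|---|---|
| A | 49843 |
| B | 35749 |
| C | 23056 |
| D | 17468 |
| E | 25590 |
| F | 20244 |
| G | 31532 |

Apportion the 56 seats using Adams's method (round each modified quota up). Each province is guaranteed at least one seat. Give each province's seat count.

A=13; B=10; C=6; D=5; E=7; F=6; G=9

Standard divisor 203482/56 ≈ 3633.607; standard quotas: A 13.717, B 9.838, C 6.345, D 4.807, E 7.043, F 5.571, G 8.678.
Rounding up gives 14, 10, 7, 5, 8, 6, 9 = 59 seats, so the divisor must be adjusted.
With modified divisor 3900: modified quotas A 12.780, B 9.166, C 5.912, D 4.479, E 6.562, F 5.191, G 8.085.
Rounding up: A 13, B 10, C 6, D 5, E 7, F 6, G 9 (total 56).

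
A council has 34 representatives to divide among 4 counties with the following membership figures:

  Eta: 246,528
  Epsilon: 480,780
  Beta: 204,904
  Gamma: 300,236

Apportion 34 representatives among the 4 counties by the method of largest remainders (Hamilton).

Total 1232448; standard divisor 1232448/34 ≈ 36248.471.
Standard quotas: Eta 6.8011, Epsilon 13.2635, Beta 5.6528, Gamma 8.2827.
Lower quotas: Eta 6, Epsilon 13, Beta 5, Gamma 8 (sum 32, leaving 2 seats).
Remainders in descending order: Eta 0.8011, Beta 0.6528, Gamma 0.2827, Epsilon 0.2635.
The surplus seats go to Eta, Beta.

Eta 7; Epsilon 13; Beta 6; Gamma 8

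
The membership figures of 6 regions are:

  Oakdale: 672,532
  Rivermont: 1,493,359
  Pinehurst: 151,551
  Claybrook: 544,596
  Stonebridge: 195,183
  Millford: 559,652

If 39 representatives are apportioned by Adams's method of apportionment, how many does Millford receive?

Standard divisor 3616873/39 ≈ 92740.333; standard quotas: Oakdale 7.252, Rivermont 16.103, Pinehurst 1.634, Claybrook 5.872, Stonebridge 2.105, Millford 6.035.
Rounding up gives 8, 17, 2, 6, 3, 7 = 43 seats, so the divisor must be adjusted.
With modified divisor 98600: modified quotas Oakdale 6.821, Rivermont 15.146, Pinehurst 1.537, Claybrook 5.523, Stonebridge 1.980, Millford 5.676.
Rounding up: Oakdale 7, Rivermont 16, Pinehurst 2, Claybrook 6, Stonebridge 2, Millford 6 (total 39).
Millford receives 6.

6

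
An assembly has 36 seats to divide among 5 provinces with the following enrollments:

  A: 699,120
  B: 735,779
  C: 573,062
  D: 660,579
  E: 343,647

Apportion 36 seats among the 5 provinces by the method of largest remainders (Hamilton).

Standard divisor: 3012187 ÷ 36 ≈ 83671.861.
Standard quotas: A 8.3555, B 8.7936, C 6.8489, D 7.8949, E 4.1071.
Lower quotas: A 8, B 8, C 6, D 7, E 4 (sum 33, leaving 3 seats).
Remainders in descending order: D 0.8949, C 0.8489, B 0.7936, A 0.3555, E 0.1071.
The surplus seats go to D, C, B.

A 8, B 9, C 7, D 8, E 4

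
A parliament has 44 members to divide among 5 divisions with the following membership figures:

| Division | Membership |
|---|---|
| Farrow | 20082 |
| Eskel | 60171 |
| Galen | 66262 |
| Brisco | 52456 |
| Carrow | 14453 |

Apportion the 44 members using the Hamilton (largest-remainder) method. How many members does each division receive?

Total 213424; standard divisor 213424/44 ≈ 4850.545.
Standard quotas: Farrow 4.1402, Eskel 12.4050, Galen 13.6607, Brisco 10.8145, Carrow 2.9797.
Lower quotas: Farrow 4, Eskel 12, Galen 13, Brisco 10, Carrow 2 (sum 41, leaving 3 seats).
Remainders in descending order: Carrow 0.9797, Brisco 0.8145, Galen 0.6607, Eskel 0.4050, Farrow 0.1402.
Largest remainders: Carrow, Brisco, Galen receive the extra seats.

Farrow 4, Eskel 12, Galen 14, Brisco 11, Carrow 3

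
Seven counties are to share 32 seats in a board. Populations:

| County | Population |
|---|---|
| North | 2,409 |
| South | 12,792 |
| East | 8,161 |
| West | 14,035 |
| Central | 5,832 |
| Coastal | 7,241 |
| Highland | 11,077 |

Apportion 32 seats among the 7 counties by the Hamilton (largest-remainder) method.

North: 1, South: 7, East: 4, West: 7, Central: 3, Coastal: 4, Highland: 6

Total 61547; standard divisor 61547/32 ≈ 1923.344.
Standard quotas: North 1.2525, South 6.6509, East 4.2431, West 7.2972, Central 3.0322, Coastal 3.7648, Highland 5.7592.
Lower quotas: North 1, South 6, East 4, West 7, Central 3, Coastal 3, Highland 5 (sum 29, leaving 3 seats).
Remainders in descending order: Coastal 0.7648, Highland 0.7592, South 0.6509, West 0.2972, North 0.2525, East 0.2431, Central 0.0322.
The surplus seats go to Coastal, Highland, South.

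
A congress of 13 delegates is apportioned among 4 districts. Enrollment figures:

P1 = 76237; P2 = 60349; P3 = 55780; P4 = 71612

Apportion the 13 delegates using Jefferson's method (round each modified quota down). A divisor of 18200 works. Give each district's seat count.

With modified divisor 18200: modified quotas P1 4.189, P2 3.316, P3 3.065, P4 3.935.
Rounding down: P1 4, P2 3, P3 3, P4 3 (total 13).

P1=4, P2=3, P3=3, P4=3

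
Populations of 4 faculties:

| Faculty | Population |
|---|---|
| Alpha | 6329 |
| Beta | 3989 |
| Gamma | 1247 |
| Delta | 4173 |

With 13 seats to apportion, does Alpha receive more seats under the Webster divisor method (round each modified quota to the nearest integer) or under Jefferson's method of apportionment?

Jefferson

Webster: Alpha 5, Beta 3, Gamma 1, Delta 4.
Jefferson: Alpha 6, Beta 3, Gamma 1, Delta 3.
Alpha gets 5 under Webster and 6 under Jefferson.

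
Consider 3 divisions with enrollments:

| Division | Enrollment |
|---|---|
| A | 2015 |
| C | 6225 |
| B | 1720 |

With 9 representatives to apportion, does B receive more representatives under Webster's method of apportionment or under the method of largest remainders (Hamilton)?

Webster

Webster: A 2, C 5, B 2.
Hamilton: A 2, C 6, B 1.
B gets 2 under Webster and 1 under Hamilton.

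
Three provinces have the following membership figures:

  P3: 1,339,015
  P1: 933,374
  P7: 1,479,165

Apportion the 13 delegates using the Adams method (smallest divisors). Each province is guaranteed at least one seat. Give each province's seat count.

P3: 5, P1: 3, P7: 5

Standard divisor 3751554/13 ≈ 288581.077; standard quotas: P3 4.640, P1 3.234, P7 5.126.
Rounding up gives 5, 4, 6 = 15 seats, so the divisor must be adjusted.
With modified divisor 322900: modified quotas P3 4.147, P1 2.891, P7 4.581.
Rounding up: P3 5, P1 3, P7 5 (total 13).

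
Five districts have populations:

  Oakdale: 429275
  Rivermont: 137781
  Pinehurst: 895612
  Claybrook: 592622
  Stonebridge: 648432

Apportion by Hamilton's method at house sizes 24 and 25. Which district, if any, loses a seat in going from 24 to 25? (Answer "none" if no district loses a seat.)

none

At 24 seats: Oakdale 4, Rivermont 1, Pinehurst 8, Claybrook 5, Stonebridge 6.
At 25 seats: Oakdale 4, Rivermont 1, Pinehurst 8, Claybrook 6, Stonebridge 6.
No district's allocation decreased.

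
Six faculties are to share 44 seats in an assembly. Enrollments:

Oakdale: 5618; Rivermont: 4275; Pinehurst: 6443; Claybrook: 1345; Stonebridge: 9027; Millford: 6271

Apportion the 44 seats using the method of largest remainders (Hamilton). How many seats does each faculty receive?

Oakdale 7, Rivermont 6, Pinehurst 9, Claybrook 2, Stonebridge 12, Millford 8

Total 32979; standard divisor 32979/44 ≈ 749.523.
Standard quotas: Oakdale 7.4954, Rivermont 5.7036, Pinehurst 8.5961, Claybrook 1.7945, Stonebridge 12.0437, Millford 8.3667.
Lower quotas: Oakdale 7, Rivermont 5, Pinehurst 8, Claybrook 1, Stonebridge 12, Millford 8 (sum 41, leaving 3 seats).
Remainders in descending order: Claybrook 0.7945, Rivermont 0.7036, Pinehurst 0.5961, Oakdale 0.4954, Millford 0.3667, Stonebridge 0.0437.
Largest remainders: Claybrook, Rivermont, Pinehurst receive the extra seats.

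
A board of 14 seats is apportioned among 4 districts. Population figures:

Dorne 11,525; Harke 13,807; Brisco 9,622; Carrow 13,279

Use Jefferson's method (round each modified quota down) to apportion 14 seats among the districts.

Dorne 3; Harke 4; Brisco 3; Carrow 4

Standard divisor 48233/14 ≈ 3445.214; standard quotas: Dorne 3.345, Harke 4.008, Brisco 2.793, Carrow 3.854.
Rounding down gives 3, 4, 2, 3 = 12 seats, so the divisor must be adjusted.
With modified divisor 3000: modified quotas Dorne 3.842, Harke 4.602, Brisco 3.207, Carrow 4.426.
Rounding down: Dorne 3, Harke 4, Brisco 3, Carrow 4 (total 14).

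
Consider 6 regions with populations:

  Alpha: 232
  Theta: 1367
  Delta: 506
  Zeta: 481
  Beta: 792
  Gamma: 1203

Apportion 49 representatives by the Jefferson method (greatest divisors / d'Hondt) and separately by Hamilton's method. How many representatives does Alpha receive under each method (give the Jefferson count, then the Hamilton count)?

2 and 3

Jefferson: Alpha 2, Theta 15, Delta 5, Zeta 5, Beta 9, Gamma 13.
Hamilton: Alpha 3, Theta 15, Delta 5, Zeta 5, Beta 8, Gamma 13.
Alpha gets 2 under Jefferson and 3 under Hamilton.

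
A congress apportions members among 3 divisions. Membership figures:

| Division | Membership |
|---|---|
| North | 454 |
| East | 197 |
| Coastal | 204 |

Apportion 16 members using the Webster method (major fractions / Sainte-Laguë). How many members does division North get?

Standard divisor 855/16 ≈ 53.438; standard quotas: North 8.496, East 3.687, Coastal 3.818.
Rounding to the nearest integer gives North 8, East 4, Coastal 4 — total 16, matching the house size, so no adjustment is needed.
North receives 8.

8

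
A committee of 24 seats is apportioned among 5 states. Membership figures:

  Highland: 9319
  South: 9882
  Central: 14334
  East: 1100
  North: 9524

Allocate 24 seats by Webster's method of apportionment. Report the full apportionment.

Highland 5, South 5, Central 8, East 1, North 5

Standard divisor 44159/24 ≈ 1839.958; standard quotas: Highland 5.065, South 5.371, Central 7.790, East 0.598, North 5.176.
Rounding to the nearest integer gives Highland 5, South 5, Central 8, East 1, North 5 — total 24, matching the house size, so no adjustment is needed.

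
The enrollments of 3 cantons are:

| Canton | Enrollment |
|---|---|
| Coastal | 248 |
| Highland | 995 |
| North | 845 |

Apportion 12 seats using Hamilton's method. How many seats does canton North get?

5

The standard divisor is 2088/12 = 174.
Standard quotas: Coastal 1.425, Highland 5.718, North 4.856.
Lower quotas: Coastal 1, Highland 5, North 4 (sum 10, leaving 2 seats).
Remainders in descending order: North 0.856, Highland 0.718, Coastal 0.425.
The surplus seats go to North, Highland.
North receives 5.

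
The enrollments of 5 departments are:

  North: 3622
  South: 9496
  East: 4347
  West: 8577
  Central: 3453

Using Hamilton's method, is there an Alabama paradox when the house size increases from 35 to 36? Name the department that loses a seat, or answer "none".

North

At 35 seats: North 5, South 11, East 5, West 10, Central 4.
At 36 seats: North 4, South 12, East 5, West 11, Central 4.
North drops from 5 to 4.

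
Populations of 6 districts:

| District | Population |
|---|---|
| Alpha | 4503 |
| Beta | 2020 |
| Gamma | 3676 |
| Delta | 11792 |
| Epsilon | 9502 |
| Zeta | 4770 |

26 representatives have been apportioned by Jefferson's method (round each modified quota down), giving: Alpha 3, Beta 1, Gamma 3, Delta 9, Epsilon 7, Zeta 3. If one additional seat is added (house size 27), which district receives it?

Zeta

Priority for the next seat is population ÷ (current seats + 1).
Priorities: Alpha 1125.750, Beta 1010.000, Gamma 919.000, Delta 1179.200, Epsilon 1187.750, Zeta 1192.500.
Highest priority: Zeta.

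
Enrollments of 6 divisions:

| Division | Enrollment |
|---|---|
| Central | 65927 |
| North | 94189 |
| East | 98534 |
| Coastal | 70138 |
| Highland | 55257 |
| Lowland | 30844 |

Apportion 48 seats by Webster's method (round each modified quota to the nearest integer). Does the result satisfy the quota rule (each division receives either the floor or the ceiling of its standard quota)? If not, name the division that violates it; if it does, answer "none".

none

Standard quotas: Central 7.627, North 10.897, East 11.400, Coastal 8.115, Highland 6.393, Lowland 3.568.
Webster allocation: Central 8, North 11, East 11, Coastal 8, Highland 6, Lowland 4.
Every allocation lies between the lower and upper quota.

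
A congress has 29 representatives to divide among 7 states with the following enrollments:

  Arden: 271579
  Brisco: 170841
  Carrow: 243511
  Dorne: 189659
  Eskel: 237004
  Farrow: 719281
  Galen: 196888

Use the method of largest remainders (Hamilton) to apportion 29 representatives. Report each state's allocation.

Total 2028763; standard divisor 2028763/29 ≈ 69957.345.
Standard quotas: Arden 3.8821, Brisco 2.4421, Carrow 3.4808, Dorne 2.7111, Eskel 3.3878, Farrow 10.2817, Galen 2.8144.
Lower quotas: Arden 3, Brisco 2, Carrow 3, Dorne 2, Eskel 3, Farrow 10, Galen 2 (sum 25, leaving 4 seats).
Remainders in descending order: Arden 0.8821, Galen 0.8144, Dorne 0.7111, Carrow 0.4808, Brisco 0.4421, Eskel 0.3878, Farrow 0.2817.
Largest remainders: Arden, Galen, Dorne, Carrow receive the extra seats.

Arden 4, Brisco 2, Carrow 4, Dorne 3, Eskel 3, Farrow 10, Galen 3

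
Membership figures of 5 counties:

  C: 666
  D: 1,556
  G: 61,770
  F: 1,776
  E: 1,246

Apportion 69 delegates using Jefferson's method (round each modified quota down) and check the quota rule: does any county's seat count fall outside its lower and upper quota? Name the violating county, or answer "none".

G

Standard quotas: C 0.686, D 1.602, G 63.601, F 1.829, E 1.283.
Jefferson allocation: C 0, D 1, G 66, F 1, E 1.
G has quota 63.601 (lower 63, upper 64) but receives 66 — outside the quota interval.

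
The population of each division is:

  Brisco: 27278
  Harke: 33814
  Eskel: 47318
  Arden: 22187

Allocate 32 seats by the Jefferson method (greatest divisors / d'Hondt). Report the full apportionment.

Standard divisor 130597/32 ≈ 4081.156; standard quotas: Brisco 6.684, Harke 8.285, Eskel 11.594, Arden 5.436.
Rounding down gives 6, 8, 11, 5 = 30 seats, so the divisor must be adjusted.
With modified divisor 3800: modified quotas Brisco 7.178, Harke 8.898, Eskel 12.452, Arden 5.839.
Rounding down: Brisco 7, Harke 8, Eskel 12, Arden 5 (total 32).

Brisco 7; Harke 8; Eskel 12; Arden 5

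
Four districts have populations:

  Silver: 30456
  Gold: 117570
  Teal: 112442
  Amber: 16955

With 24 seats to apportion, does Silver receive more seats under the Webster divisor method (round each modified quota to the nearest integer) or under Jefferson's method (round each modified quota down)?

Webster: Silver 3, Gold 10, Teal 10, Amber 1.
Jefferson: Silver 2, Gold 11, Teal 10, Amber 1.
Silver gets 3 under Webster and 2 under Jefferson.

Webster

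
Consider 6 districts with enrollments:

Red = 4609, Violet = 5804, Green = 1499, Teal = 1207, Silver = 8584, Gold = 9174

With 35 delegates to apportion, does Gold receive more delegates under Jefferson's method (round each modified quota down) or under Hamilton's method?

Jefferson

Jefferson: Red 5, Violet 7, Green 1, Teal 1, Silver 10, Gold 11.
Hamilton: Red 5, Violet 7, Green 2, Teal 1, Silver 10, Gold 10.
Gold gets 11 under Jefferson and 10 under Hamilton.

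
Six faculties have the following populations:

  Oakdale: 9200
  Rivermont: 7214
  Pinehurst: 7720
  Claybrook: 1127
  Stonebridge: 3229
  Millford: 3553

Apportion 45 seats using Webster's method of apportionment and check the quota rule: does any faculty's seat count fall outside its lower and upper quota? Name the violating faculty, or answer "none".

Standard quotas: Oakdale 12.920, Rivermont 10.131, Pinehurst 10.842, Claybrook 1.583, Stonebridge 4.535, Millford 4.990.
Webster allocation: Oakdale 13, Rivermont 10, Pinehurst 11, Claybrook 2, Stonebridge 4, Millford 5.
Every allocation lies between the lower and upper quota.

none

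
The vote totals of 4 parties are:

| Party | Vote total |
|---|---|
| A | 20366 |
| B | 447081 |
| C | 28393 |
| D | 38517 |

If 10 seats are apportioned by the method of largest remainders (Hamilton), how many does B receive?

The standard divisor is 534357/10 ≈ 53435.7.
Standard quotas: A 0.3811, B 8.3667, C 0.5313, D 0.7208.
Lower quotas: A 0, B 8, C 0, D 0 (sum 8, leaving 2 seats).
Remainders in descending order: D 0.7208, C 0.5313, A 0.3811, B 0.3667.
The surplus seats go to D, C.
B receives 8.

8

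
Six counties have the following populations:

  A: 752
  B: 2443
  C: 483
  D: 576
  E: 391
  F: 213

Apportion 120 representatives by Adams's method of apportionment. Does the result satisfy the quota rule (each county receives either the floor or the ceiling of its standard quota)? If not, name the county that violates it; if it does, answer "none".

B

Standard quotas: A 18.576, B 60.346, C 11.931, D 14.228, E 9.658, F 5.261.
Adams allocation: A 19, B 59, C 12, D 14, E 10, F 6.
B has quota 60.346 (lower 60, upper 61) but receives 59 — outside the quota interval.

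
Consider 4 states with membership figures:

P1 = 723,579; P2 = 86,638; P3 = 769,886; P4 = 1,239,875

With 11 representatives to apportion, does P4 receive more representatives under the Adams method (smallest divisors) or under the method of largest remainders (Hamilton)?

Hamilton

Adams: P1 3, P2 1, P3 3, P4 4.
Hamilton: P1 3, P2 0, P3 3, P4 5.
P4 gets 4 under Adams and 5 under Hamilton.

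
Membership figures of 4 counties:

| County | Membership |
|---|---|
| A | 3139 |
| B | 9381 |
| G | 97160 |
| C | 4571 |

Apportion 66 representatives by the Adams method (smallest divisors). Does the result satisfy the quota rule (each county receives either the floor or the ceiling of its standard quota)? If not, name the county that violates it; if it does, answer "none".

Standard quotas: A 1.813, B 5.419, G 56.127, C 2.641.
Adams allocation: A 2, B 6, G 55, C 3.
G has quota 56.127 (lower 56, upper 57) but receives 55 — outside the quota interval.

G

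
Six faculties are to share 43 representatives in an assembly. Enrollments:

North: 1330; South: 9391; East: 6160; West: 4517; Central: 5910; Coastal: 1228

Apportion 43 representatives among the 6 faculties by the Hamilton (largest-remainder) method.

North=2, South=14, East=9, West=7, Central=9, Coastal=2

Total 28536; standard divisor 28536/43 ≈ 663.628.
Standard quotas: North 2.0041, South 14.1510, East 9.2823, West 6.8065, Central 8.9056, Coastal 1.8504.
Lower quotas: North 2, South 14, East 9, West 6, Central 8, Coastal 1 (sum 40, leaving 3 seats).
Remainders in descending order: Central 0.9056, Coastal 0.8504, West 0.8065, East 0.2823, South 0.1510, North 0.0041.
The surplus seats go to Central, Coastal, West.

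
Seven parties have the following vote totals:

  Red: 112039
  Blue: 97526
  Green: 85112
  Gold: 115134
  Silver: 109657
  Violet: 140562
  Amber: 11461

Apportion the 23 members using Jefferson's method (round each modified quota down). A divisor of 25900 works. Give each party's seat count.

With modified divisor 25900: modified quotas Red 4.326, Blue 3.765, Green 3.286, Gold 4.445, Silver 4.234, Violet 5.427, Amber 0.443.
Rounding down: Red 4, Blue 3, Green 3, Gold 4, Silver 4, Violet 5, Amber 0 (total 23).

Red 4; Blue 3; Green 3; Gold 4; Silver 4; Violet 5; Amber 0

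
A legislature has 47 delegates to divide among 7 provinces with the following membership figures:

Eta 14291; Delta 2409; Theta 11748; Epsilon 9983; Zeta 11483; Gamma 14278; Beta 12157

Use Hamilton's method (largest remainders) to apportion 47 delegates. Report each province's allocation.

Standard divisor: 76349 ÷ 47 ≈ 1624.447.
Standard quotas: Eta 8.7975, Delta 1.4830, Theta 7.2320, Epsilon 6.1455, Zeta 7.0689, Gamma 8.7895, Beta 7.4838.
Lower quotas: Eta 8, Delta 1, Theta 7, Epsilon 6, Zeta 7, Gamma 8, Beta 7 (sum 44, leaving 3 seats).
Remainders in descending order: Eta 0.7975, Gamma 0.7895, Beta 0.4838, Delta 0.4830, Theta 0.2320, Epsilon 0.1455, Zeta 0.0689.
Largest remainders: Eta, Gamma, Beta receive the extra seats.

Eta 9, Delta 1, Theta 7, Epsilon 6, Zeta 7, Gamma 9, Beta 8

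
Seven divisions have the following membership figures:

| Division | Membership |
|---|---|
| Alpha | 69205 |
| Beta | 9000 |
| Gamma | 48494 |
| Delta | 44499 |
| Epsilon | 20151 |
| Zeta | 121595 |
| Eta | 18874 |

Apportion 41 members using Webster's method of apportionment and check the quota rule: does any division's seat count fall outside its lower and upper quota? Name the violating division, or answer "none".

Standard quotas: Alpha 8.551, Beta 1.112, Gamma 5.992, Delta 5.498, Epsilon 2.490, Zeta 15.024, Eta 2.332.
Webster allocation: Alpha 9, Beta 1, Gamma 6, Delta 6, Epsilon 2, Zeta 15, Eta 2.
Every allocation lies between the lower and upper quota.

none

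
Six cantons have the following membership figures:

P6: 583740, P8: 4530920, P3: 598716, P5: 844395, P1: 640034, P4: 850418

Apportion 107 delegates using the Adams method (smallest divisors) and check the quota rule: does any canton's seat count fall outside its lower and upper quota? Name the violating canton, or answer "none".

Standard quotas: P6 7.761, P8 60.238, P3 7.960, P5 11.226, P1 8.509, P4 11.306.
Adams allocation: P6 8, P8 59, P3 8, P5 11, P1 9, P4 12.
P8 has quota 60.238 (lower 60, upper 61) but receives 59 — outside the quota interval.

P8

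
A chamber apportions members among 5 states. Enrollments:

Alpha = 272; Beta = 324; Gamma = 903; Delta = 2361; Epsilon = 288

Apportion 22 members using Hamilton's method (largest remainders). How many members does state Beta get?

The standard divisor is 4148/22 ≈ 188.545.
Standard quotas: Alpha 1.443, Beta 1.718, Gamma 4.789, Delta 12.522, Epsilon 1.527.
Lower quotas: Alpha 1, Beta 1, Gamma 4, Delta 12, Epsilon 1 (sum 19, leaving 3 seats).
Remainders in descending order: Gamma 0.789, Beta 0.718, Epsilon 0.527, Delta 0.522, Alpha 0.443.
The surplus seats go to Gamma, Beta, Epsilon.
Beta receives 2.

2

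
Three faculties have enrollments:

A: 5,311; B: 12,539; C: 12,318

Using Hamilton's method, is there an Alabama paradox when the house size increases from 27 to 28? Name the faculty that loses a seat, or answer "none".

none

At 27 seats: A 5, B 11, C 11.
At 28 seats: A 5, B 12, C 11.
No faculty's allocation decreased.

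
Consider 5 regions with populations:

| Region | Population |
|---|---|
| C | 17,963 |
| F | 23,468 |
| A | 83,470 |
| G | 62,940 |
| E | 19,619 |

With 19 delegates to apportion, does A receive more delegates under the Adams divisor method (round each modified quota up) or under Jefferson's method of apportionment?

Jefferson

Adams: C 2, F 2, A 7, G 6, E 2.
Jefferson: C 1, F 2, A 8, G 6, E 2.
A gets 7 under Adams and 8 under Jefferson.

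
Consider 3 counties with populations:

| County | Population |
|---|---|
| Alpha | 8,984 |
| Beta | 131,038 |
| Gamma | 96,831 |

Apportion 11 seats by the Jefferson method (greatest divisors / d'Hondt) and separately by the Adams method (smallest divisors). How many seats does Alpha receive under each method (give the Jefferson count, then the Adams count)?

Jefferson: Alpha 0, Beta 6, Gamma 5.
Adams: Alpha 1, Beta 6, Gamma 4.
Alpha gets 0 under Jefferson and 1 under Adams.

0 and 1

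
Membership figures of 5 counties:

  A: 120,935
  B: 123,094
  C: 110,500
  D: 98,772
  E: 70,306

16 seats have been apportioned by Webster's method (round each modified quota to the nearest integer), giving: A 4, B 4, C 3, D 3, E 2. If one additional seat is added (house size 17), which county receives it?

Priority for the next seat is population ÷ (current seats + 0.5).
Priorities: A 26874.444, B 27354.222, C 31571.429, D 28220.571, E 28122.400.
Highest priority: C.

C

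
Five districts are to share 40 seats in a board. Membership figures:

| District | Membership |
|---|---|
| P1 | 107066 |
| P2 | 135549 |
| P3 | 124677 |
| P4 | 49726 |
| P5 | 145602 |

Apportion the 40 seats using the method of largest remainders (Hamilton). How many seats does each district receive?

Total 562620; standard divisor 562620/40 ≈ 14065.5.
Standard quotas: P1 7.6120, P2 9.6370, P3 8.8640, P4 3.5353, P5 10.3517.
Lower quotas: P1 7, P2 9, P3 8, P4 3, P5 10 (sum 37, leaving 3 seats).
Remainders in descending order: P3 0.8640, P2 0.6370, P1 0.6120, P4 0.5353, P5 0.3517.
Largest remainders: P3, P2, P1 receive the extra seats.

P1: 8, P2: 10, P3: 9, P4: 3, P5: 10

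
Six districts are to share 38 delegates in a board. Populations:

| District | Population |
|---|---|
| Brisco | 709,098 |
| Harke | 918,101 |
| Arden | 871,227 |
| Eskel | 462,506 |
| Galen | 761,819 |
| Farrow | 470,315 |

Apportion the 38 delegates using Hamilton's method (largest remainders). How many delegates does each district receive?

The standard divisor is 4193066/38 ≈ 110343.842.
Standard quotas: Brisco 6.4263, Harke 8.3204, Arden 7.8956, Eskel 4.1915, Galen 6.9040, Farrow 4.2623.
Lower quotas: Brisco 6, Harke 8, Arden 7, Eskel 4, Galen 6, Farrow 4 (sum 35, leaving 3 seats).
Remainders in descending order: Galen 0.9040, Arden 0.8956, Brisco 0.4263, Harke 0.3204, Farrow 0.2623, Eskel 0.1915.
Largest remainders: Galen, Arden, Brisco receive the extra seats.

Brisco 7, Harke 8, Arden 8, Eskel 4, Galen 7, Farrow 4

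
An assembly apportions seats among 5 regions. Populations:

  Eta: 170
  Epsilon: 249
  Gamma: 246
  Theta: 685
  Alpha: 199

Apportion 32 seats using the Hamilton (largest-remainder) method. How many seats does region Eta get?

4

The standard divisor is 1549/32 ≈ 48.406.
Standard quotas: Eta 3.512, Epsilon 5.144, Gamma 5.082, Theta 14.151, Alpha 4.111.
Lower quotas: Eta 3, Epsilon 5, Gamma 5, Theta 14, Alpha 4 (sum 31, leaving 1 seat).
Remainders in descending order: Eta 0.512, Theta 0.151, Epsilon 0.144, Alpha 0.111, Gamma 0.082.
Largest remainder: Eta receives the extra seat.
Eta receives 4.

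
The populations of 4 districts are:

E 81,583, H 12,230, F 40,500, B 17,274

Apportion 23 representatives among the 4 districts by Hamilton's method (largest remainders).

Total 151587; standard divisor 151587/23 ≈ 6590.739.
Standard quotas: E 12.3784, H 1.8556, F 6.1450, B 2.6210.
Lower quotas: E 12, H 1, F 6, B 2 (sum 21, leaving 2 seats).
Remainders in descending order: H 0.8556, B 0.6210, E 0.3784, F 0.1450.
The surplus seats go to H, B.

E 12, H 2, F 6, B 3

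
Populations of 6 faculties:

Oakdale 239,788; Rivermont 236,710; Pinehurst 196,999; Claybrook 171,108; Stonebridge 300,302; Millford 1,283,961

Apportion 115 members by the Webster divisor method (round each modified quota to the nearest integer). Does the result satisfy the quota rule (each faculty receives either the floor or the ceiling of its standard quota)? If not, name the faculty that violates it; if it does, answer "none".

Standard quotas: Oakdale 11.353, Rivermont 11.208, Pinehurst 9.327, Claybrook 8.101, Stonebridge 14.218, Millford 60.792.
Webster allocation: Oakdale 11, Rivermont 11, Pinehurst 9, Claybrook 8, Stonebridge 14, Millford 62.
Millford has quota 60.792 (lower 60, upper 61) but receives 62 — outside the quota interval.

Millford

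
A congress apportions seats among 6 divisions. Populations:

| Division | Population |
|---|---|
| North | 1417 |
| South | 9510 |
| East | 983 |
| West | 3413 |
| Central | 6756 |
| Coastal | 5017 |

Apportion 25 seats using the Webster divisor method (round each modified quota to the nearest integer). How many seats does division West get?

3

Standard divisor 27096/25 ≈ 1083.84; standard quotas: North 1.307, South 8.774, East 0.907, West 3.149, Central 6.233, Coastal 4.629.
Rounding to the nearest integer gives North 1, South 9, East 1, West 3, Central 6, Coastal 5 — total 25, matching the house size, so no adjustment is needed.
West receives 3.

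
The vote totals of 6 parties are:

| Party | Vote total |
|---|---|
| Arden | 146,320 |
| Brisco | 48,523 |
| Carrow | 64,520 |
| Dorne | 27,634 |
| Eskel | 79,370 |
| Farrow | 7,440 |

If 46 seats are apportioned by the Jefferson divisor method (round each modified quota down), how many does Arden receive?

Standard divisor 373807/46 ≈ 8126.239; standard quotas: Arden 18.006, Brisco 5.971, Carrow 7.940, Dorne 3.401, Eskel 9.767, Farrow 0.916.
Rounding down gives 18, 5, 7, 3, 9, 0 = 42 seats, so the divisor must be adjusted.
With modified divisor 7600: modified quotas Arden 19.253, Brisco 6.385, Carrow 8.489, Dorne 3.636, Eskel 10.443, Farrow 0.979.
Rounding down: Arden 19, Brisco 6, Carrow 8, Dorne 3, Eskel 10, Farrow 0 (total 46).
Arden receives 19.

19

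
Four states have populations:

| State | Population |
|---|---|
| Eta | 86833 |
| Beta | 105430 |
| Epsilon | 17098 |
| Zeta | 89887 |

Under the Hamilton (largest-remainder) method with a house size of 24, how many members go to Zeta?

7

Standard divisor: 299248 ÷ 24 ≈ 12468.667.
Standard quotas: Eta 6.9641, Beta 8.4556, Epsilon 1.3713, Zeta 7.2090.
Lower quotas: Eta 6, Beta 8, Epsilon 1, Zeta 7 (sum 22, leaving 2 seats).
Remainders in descending order: Eta 0.9641, Beta 0.4556, Epsilon 0.3713, Zeta 0.2090.
The surplus seats go to Eta, Beta.
Zeta receives 7.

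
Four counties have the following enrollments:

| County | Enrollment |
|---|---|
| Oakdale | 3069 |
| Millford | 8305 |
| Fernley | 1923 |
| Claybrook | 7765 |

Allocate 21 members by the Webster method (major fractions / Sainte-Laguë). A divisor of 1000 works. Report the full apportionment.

With modified divisor 1000: modified quotas Oakdale 3.069, Millford 8.305, Fernley 1.923, Claybrook 7.765.
Rounding to the nearest integer: Oakdale 3, Millford 8, Fernley 2, Claybrook 8 (total 21).

Oakdale 3, Millford 8, Fernley 2, Claybrook 8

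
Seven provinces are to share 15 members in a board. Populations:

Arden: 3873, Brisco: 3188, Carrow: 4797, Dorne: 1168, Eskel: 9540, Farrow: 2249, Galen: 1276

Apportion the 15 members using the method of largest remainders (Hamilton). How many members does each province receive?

Arden: 2, Brisco: 2, Carrow: 3, Dorne: 1, Eskel: 5, Farrow: 1, Galen: 1

Total 26091; standard divisor 26091/15 ≈ 1739.4.
Standard quotas: Arden 2.2266, Brisco 1.8328, Carrow 2.7578, Dorne 0.6715, Eskel 5.4846, Farrow 1.2930, Galen 0.7336.
Lower quotas: Arden 2, Brisco 1, Carrow 2, Dorne 0, Eskel 5, Farrow 1, Galen 0 (sum 11, leaving 4 seats).
Remainders in descending order: Brisco 0.8328, Carrow 0.7578, Galen 0.7336, Dorne 0.6715, Eskel 0.4846, Farrow 0.2930, Arden 0.2266.
The surplus seats go to Brisco, Carrow, Galen, Dorne.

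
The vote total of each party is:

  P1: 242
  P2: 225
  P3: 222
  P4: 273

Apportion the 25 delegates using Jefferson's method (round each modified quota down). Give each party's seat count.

P1: 6, P2: 6, P3: 6, P4: 7

Standard divisor 962/25 ≈ 38.48; standard quotas: P1 6.289, P2 5.847, P3 5.769, P4 7.095.
Rounding down gives 6, 5, 5, 7 = 23 seats, so the divisor must be adjusted.
With modified divisor 36: modified quotas P1 6.722, P2 6.250, P3 6.167, P4 7.583.
Rounding down: P1 6, P2 6, P3 6, P4 7 (total 25).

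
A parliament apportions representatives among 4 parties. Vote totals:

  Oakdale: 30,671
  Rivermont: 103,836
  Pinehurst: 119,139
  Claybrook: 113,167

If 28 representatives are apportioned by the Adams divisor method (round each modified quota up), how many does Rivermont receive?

Standard divisor 366813/28 ≈ 13100.464; standard quotas: Oakdale 2.341, Rivermont 7.926, Pinehurst 9.094, Claybrook 8.638.
Rounding up gives 3, 8, 10, 9 = 30 seats, so the divisor must be adjusted.
With modified divisor 14500: modified quotas Oakdale 2.115, Rivermont 7.161, Pinehurst 8.216, Claybrook 7.805.
Rounding up: Oakdale 3, Rivermont 8, Pinehurst 9, Claybrook 8 (total 28).
Rivermont receives 8.

8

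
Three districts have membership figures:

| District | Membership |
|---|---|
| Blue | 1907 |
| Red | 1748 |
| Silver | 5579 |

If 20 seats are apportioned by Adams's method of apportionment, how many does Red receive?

Standard divisor 9234/20 ≈ 461.7; standard quotas: Blue 4.130, Red 3.786, Silver 12.084.
Rounding up gives 5, 4, 13 = 22 seats, so the divisor must be adjusted.
With modified divisor 500: modified quotas Blue 3.814, Red 3.496, Silver 11.158.
Rounding up: Blue 4, Red 4, Silver 12 (total 20).
Red receives 4.

4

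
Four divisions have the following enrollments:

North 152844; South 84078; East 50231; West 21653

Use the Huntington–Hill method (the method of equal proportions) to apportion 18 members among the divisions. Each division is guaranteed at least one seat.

With divisor 17062: modified quotas North 8.958, South 4.928, East 2.944, West 1.269.
Geometric-mean thresholds: North √(8·9)=8.485, South √(4·5)=4.472, East √(2·3)=2.449, West √(1·2)=1.414.
Each quota rounded against its threshold gives North 9, South 5, East 3, West 1 (total 18).

North=9, South=5, East=3, West=1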